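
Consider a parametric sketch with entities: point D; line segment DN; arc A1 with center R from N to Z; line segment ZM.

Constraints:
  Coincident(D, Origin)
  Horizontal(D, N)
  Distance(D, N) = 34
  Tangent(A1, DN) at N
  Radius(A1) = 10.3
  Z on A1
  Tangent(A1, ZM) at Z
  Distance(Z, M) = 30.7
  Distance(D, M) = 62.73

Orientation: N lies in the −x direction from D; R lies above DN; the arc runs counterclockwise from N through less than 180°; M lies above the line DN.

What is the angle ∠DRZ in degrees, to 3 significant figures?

63.5°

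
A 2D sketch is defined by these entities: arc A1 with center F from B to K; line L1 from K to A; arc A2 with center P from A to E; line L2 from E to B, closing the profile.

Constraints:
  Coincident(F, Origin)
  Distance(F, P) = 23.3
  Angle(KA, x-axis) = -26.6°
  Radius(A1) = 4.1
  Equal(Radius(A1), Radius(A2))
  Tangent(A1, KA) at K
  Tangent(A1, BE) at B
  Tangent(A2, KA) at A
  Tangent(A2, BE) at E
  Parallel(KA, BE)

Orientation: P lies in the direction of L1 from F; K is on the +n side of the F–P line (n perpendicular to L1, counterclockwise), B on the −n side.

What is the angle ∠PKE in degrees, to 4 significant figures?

9.409°

The slot axis is L1's direction at -26.6°, so u = (cos -26.6°, sin -26.6°) = (0.8942, -0.4478) and n = (−sin -26.6°, cos -26.6°) = (0.4478, 0.8942). F is at the origin and P lies 23.3 along u from F, so P = 23.3·u = (20.83, -10.43). Tangency of A1 to both parallel lines with radius 4.1 puts K and B at F ± 4.1·n: K = (1.836, 3.666), B = (-1.836, -3.666). Equal radii place A and E the same way about P: A = P + 4.1·n = (22.67, -6.767), E = P − 4.1·n = (19.00, -14.10). Then cos ∠PKE = KP·KE / (|KP||KE|), giving 9.409°.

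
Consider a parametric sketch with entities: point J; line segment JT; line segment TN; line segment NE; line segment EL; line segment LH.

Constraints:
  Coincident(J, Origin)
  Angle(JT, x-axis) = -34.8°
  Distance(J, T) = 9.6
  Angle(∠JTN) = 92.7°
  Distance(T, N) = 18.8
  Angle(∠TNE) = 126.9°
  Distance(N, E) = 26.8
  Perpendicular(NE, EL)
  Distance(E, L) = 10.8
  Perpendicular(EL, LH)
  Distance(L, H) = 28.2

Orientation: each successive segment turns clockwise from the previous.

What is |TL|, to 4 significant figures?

38.32

J is at the origin; JT runs at -34.8° with length 9.6, so T = (7.883, -5.479). ∠JTN = 92.7° gives TN at -122.1° from the x-axis; with |TN| = 18.8, N = (-2.107, -21.40). ∠TNE = 126.9° gives NE at -175.2° from the x-axis; with |NE| = 26.8, E = (-28.81, -23.65). NE is perpendicular to EL, so EL runs at 94.80°; with |EL| = 10.8, L = (-29.72, -12.89). Then |TL| = |L − T| = 38.32.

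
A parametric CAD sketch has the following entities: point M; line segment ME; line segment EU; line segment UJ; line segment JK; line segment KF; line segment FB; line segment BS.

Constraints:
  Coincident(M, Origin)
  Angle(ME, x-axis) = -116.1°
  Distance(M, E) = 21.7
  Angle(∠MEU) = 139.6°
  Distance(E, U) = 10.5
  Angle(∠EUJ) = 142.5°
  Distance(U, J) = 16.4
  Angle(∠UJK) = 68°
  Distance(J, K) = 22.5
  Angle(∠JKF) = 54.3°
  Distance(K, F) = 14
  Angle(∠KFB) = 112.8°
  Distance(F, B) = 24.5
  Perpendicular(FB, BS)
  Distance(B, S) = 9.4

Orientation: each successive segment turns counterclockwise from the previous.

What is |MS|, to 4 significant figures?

48.38

M is at the origin; ME runs at -116.1° with length 21.7, so E = (-9.547, -19.49). ∠MEU = 139.6° gives EU at -75.70° from the x-axis; with |EU| = 10.5, U = (-6.953, -29.66). ∠EUJ = 142.5° gives UJ at -38.20° from the x-axis; with |UJ| = 16.4, J = (5.935, -39.80). ∠UJK = 68.0° gives JK at 73.80° from the x-axis; with |JK| = 22.5, K = (12.21, -18.20). ∠JKF = 54.3° gives KF at -160.5° from the x-axis; with |KF| = 14.0, F = (-0.9848, -22.87). ∠KFB = 112.8° gives FB at -93.30° from the x-axis; with |FB| = 24.5, B = (-2.395, -47.33). FB ⟂ BS, so BS runs at -3.300°; with |BS| = 9.4, S = (6.989, -47.87). Then |MS| = |S − M| = 48.38.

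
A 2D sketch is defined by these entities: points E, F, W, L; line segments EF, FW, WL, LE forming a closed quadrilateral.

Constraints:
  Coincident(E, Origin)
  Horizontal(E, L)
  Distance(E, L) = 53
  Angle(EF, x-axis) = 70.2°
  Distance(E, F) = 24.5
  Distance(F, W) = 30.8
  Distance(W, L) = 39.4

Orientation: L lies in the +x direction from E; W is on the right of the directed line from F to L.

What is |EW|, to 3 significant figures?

16.0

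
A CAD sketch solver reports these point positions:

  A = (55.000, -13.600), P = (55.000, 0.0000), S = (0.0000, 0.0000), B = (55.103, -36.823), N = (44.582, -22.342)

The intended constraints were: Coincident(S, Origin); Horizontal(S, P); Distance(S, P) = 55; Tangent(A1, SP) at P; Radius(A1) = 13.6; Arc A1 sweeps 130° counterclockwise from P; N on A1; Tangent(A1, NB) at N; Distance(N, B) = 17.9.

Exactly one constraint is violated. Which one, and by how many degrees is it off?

Tangent(A1, NB) at N — off by 4.00°.

S = (0.00, 0.00) ✓; S.y = 0.00, P.y = 0.00 ✓; |SP| = 55.00 ✓; ∠(AP, PS) = 90.00° ✓; |AP| = 13.60 ✓; bearing(A→N) − bearing(A→P) = 130.0° ✓; |AN| = 13.60 ✓; ∠(AN, NB) = 94.00° ✗; |NB| = 17.90 ✓.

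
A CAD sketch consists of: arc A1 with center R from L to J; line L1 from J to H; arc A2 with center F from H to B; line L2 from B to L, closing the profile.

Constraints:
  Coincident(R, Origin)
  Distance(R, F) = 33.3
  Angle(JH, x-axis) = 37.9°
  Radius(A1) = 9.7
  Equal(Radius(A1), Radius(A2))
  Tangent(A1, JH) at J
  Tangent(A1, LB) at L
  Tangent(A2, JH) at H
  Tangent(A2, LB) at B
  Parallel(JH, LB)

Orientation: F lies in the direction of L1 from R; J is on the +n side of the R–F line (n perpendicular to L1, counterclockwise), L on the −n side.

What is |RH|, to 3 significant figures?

34.7

Tangency of A1 to both parallel lines with radius 9.7 puts J and L at R ± 9.7·n: J = (-5.96, 7.65), L = (5.96, -7.65). Equal radii place H and B the same way about F: H = F + 9.7·n = (20.3, 28.1), B = F − 9.7·n = (32.2, 12.8). Then |RH| = |H − R| = 34.7.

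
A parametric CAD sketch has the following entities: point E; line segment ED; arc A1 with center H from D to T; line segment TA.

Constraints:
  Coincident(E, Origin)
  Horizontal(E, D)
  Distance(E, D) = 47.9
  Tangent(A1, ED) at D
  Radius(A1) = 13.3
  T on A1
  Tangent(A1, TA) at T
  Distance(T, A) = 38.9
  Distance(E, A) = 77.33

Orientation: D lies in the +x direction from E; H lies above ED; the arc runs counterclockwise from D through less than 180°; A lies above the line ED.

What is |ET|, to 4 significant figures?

62.92

E is at the origin; E and D share the same y with |ED| = 47.9 and D on the +x side, so D = (47.90, 0.000). Since A1 is tangent to ED there, HD ⟂ ED, so H = D + (0, 13.3) = (47.90, 13.30). Since HT ⟂ TA (tangency), |HA| = √(13.3² + 38.9²) = 41.11 regardless of where T sits on A1. So A lies on both circle(E, 77.33) and circle(H, 41.11); the above-ED intersection is A = (55.67, 53.67). T is the foot of the tangent from A: T = (61.07, 15.15).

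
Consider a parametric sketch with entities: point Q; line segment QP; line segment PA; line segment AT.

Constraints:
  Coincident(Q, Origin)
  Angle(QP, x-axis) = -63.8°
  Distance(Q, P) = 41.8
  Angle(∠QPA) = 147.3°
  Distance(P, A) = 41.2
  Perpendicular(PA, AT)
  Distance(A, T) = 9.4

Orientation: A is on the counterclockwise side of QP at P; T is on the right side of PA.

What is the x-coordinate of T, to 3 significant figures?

48.9

Q is at the origin; QP runs at -63.8° with length 41.8, so P = 41.8·(cos -63.8°, sin -63.8°) = (18.5, -37.5). ∠QPA = 147.3°, so PA runs at -63.8° + (180° − 147.3°) = -31.1° from the x-axis; with |PA| = 41.2, A = P + 41.2·(cos -31.1°, sin -31.1°) = (53.7, -58.8). The perpendicularity gives AT at right angles to PA; with |AT| = 9.4 on the right of PA, T = A + 9.4·(-0.517, -0.856) = (48.9, -66.8). So T.x = 48.9.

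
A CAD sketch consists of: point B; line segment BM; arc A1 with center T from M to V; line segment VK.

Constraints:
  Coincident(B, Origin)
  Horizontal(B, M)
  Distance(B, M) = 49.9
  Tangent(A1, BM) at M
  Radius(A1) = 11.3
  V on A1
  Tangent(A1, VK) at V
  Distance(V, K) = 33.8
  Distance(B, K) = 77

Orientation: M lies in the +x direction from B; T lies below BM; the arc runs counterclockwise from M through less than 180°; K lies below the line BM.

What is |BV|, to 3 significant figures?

45.2

Checks: |TV| = 11.30 ✓; ∠(TV, VK) = 90.00° ✓; |VK| = 33.80 ✓; |BK| = 77.00 ✓.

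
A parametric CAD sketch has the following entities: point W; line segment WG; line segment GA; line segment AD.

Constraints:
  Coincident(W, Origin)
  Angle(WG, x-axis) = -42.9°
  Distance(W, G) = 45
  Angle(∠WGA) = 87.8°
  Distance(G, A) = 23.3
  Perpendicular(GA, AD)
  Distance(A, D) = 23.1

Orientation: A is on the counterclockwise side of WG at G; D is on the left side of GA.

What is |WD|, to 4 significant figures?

30.72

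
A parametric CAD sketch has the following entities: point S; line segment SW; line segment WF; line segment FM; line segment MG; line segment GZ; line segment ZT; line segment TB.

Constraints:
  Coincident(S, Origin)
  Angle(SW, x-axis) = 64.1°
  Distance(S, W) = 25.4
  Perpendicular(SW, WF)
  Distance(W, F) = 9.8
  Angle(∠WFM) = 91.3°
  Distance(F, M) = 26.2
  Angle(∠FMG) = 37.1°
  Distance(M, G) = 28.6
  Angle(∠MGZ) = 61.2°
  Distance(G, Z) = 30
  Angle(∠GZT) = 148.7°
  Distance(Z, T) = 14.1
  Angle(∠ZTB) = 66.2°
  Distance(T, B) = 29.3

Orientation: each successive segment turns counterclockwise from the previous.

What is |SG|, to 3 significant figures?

22.8

∠WFM = 91.3° gives FM at -117° from the x-axis; with |FM| = 26.2, M = (-9.70, 3.83). ∠FMG = 37.1° gives MG at 25.7° from the x-axis; with |MG| = 28.6, G = (16.1, 16.2). Then |SG| = |G − S| = 22.8.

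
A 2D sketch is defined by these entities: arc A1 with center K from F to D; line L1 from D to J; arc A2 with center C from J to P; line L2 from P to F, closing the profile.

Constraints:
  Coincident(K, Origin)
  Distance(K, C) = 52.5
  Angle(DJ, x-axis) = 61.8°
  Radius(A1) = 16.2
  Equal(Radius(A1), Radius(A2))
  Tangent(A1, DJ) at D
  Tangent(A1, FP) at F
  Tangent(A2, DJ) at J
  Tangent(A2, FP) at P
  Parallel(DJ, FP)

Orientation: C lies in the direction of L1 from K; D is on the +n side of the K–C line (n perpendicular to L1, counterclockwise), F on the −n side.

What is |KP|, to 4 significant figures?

54.94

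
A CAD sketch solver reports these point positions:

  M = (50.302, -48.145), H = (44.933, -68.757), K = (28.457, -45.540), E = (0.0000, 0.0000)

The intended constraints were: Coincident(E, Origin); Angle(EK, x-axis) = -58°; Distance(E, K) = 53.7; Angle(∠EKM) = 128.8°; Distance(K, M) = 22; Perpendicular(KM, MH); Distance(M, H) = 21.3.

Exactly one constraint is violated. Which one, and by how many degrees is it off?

Perpendicular(KM, MH) — off by 7.80°.

E = (0.00, 0.00) ✓; EK at -58.00° ✓; |EK| = 53.70 ✓; ∠EKM = 128.8° ✓; |KM| = 22.00 ✓; ∠(KM, MH) = 97.80° ✗; |MH| = 21.30 ✓.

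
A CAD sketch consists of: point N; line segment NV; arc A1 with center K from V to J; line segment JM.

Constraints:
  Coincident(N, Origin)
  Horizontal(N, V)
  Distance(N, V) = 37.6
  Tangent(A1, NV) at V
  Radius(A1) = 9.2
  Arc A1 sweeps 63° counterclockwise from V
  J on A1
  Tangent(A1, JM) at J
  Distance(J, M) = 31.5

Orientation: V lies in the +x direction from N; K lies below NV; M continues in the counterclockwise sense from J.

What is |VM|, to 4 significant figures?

40.01

On A1, V sits at bearing 90° from K; a 63° counterclockwise sweep puts J at bearing 153°, so J = K + 9.2·(cos 153°, sin 153°) = (29.40, -5.023). A1 meets JM tangentially, so KJ is at right angles to JM, so JM runs along (−sin 153°, cos 153°); with |JM| = 31.5, M = (15.10, -33.09). Then |VM| = |M − V| = 40.01.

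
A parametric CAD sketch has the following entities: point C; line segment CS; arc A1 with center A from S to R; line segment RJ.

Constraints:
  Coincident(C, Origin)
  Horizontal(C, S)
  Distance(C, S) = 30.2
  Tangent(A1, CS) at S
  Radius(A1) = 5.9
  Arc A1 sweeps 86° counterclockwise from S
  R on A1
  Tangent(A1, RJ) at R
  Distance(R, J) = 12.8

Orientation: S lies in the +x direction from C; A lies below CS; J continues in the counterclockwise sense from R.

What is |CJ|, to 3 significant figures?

29.7

C is at the origin; CS is horizontal with |CS| = 30.2 and S on the +x side, so S = (30.2, 0.00). Tangency of A1 to CS means the radius AS is perpendicular to CS, so A = S + (0, -5.9) = (30.2, -5.90). On A1, S sits at bearing 90° from A; an 86° counterclockwise sweep puts R at bearing 176°, so R = A + 5.9·(cos 176°, sin 176°) = (24.3, -5.49). A1 meets RJ tangentially, so AR is at right angles to RJ, so RJ runs along (−sin 176°, cos 176°); with |RJ| = 12.8, J = (23.4, -18.3). Then |CJ| = |J − C| = 29.7.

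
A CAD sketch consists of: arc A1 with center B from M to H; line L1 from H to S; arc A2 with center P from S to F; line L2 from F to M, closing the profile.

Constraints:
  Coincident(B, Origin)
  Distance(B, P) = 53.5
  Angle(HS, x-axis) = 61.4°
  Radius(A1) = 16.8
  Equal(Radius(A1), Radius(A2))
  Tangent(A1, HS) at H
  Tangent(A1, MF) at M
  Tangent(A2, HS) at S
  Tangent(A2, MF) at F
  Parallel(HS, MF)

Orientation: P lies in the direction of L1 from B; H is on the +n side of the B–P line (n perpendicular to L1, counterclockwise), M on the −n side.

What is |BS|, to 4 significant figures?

56.08

The slot axis is L1's direction at 61.4°, so u = (cos 61.4°, sin 61.4°) = (0.4787, 0.8780) and n = (−sin 61.4°, cos 61.4°) = (-0.8780, 0.4787). B is at the origin and P lies 53.5 along u from B, so P = 53.5·u = (25.61, 46.97). Tangency of A1 to both parallel lines with radius 16.8 puts H and M at B ± 16.8·n: H = (-14.75, 8.042), M = (14.75, -8.042). Equal radii place S and F the same way about P: S = P + 16.8·n = (10.86, 55.01), F = P − 16.8·n = (40.36, 38.93). Then |BS| = |S − B| = 56.08.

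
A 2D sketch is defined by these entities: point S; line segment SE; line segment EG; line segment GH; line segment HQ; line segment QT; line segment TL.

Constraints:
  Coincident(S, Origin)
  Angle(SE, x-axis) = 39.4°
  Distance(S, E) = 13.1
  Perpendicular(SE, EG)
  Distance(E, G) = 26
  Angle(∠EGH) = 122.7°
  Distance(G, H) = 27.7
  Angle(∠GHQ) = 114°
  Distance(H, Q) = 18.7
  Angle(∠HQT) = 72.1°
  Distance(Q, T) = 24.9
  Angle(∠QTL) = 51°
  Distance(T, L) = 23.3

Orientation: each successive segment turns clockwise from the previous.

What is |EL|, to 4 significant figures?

43.12

S is at the origin; SE runs at 39.4° with length 13.1, so E = (10.12, 8.315). The perpendicularity gives EG at right angles to SE, so EG runs at -50.60°; with |EG| = 26.0, G = (26.63, -11.78). ∠EGH = 122.7° gives GH at -107.9° from the x-axis; with |GH| = 27.7, H = (18.11, -38.14). ∠GHQ = 114.0° gives HQ at -173.9° from the x-axis; with |HQ| = 18.7, Q = (-0.4821, -40.12). ∠HQT = 72.1° gives QT at 78.20° from the x-axis; with |QT| = 24.9, T = (4.610, -15.75). ∠QTL = 51.0° gives TL at -50.80° from the x-axis; with |TL| = 23.3, L = (19.34, -33.80). Then |EL| = |L − E| = 43.12.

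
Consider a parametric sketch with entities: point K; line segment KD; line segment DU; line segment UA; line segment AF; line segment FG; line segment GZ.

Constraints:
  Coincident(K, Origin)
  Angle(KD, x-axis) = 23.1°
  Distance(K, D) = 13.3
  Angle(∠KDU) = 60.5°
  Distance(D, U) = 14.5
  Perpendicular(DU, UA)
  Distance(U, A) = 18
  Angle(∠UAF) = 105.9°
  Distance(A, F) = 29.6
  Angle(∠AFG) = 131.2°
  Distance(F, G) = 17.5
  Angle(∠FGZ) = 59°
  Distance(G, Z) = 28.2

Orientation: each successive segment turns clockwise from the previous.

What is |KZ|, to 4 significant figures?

12.34

K is at the origin; KD runs at 23.1° with length 13.3, so D = (12.23, 5.218). ∠KDU = 60.5° gives DU at -96.40° from the x-axis; with |DU| = 14.5, U = (10.62, -9.192). The perpendicularity gives UA at right angles to DU, so UA runs at 173.6°; with |UA| = 18.0, A = (-7.270, -7.185). ∠UAF = 105.9° gives AF at 99.50° from the x-axis; with |AF| = 29.6, F = (-12.16, 22.01). ∠AFG = 131.2° gives FG at 50.70° from the x-axis; with |FG| = 17.5, G = (-1.072, 35.55). ∠FGZ = 59.0° gives GZ at -70.30° from the x-axis; with |GZ| = 28.2, Z = (8.434, 9.002). Then |KZ| = |Z − K| = 12.34.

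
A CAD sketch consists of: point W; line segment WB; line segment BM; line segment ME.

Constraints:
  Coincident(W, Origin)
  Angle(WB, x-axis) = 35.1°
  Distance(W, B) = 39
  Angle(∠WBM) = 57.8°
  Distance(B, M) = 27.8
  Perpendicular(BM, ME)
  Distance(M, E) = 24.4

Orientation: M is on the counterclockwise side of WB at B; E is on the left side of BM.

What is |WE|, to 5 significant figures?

11.101

W is at the origin; WB runs at 35.1° with length 39.0, so B = 39.0·(cos 35.1°, sin 35.1°) = (31.908, 22.425). ∠WBM = 57.8°, so BM runs at 35.1° + (180° − 57.8°) = 157.30° from the x-axis; with |BM| = 27.8, M = B + 27.8·(cos 157.30°, sin 157.30°) = (6.2613, 33.153). BM is perpendicular to ME; with |ME| = 24.4 on the left of BM, E = M + 24.4·(-0.38591, -0.92254) = (-3.1548, 10.643). Then |WE| = |E − W| = 11.101.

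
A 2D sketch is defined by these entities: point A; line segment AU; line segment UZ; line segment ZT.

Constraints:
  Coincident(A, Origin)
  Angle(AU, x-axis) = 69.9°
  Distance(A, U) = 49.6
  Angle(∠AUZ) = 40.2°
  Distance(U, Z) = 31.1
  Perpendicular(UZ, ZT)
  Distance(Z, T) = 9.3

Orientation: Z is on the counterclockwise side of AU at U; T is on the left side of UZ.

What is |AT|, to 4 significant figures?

23.71

A is at the origin; AU runs at 69.9° with length 49.6, so U = 49.6·(cos 69.9°, sin 69.9°) = (17.05, 46.58). ∠AUZ = 40.2°, so UZ runs at 69.9° + (180° − 40.2°) = 209.7° from the x-axis; with |UZ| = 31.1, Z = U + 31.1·(cos 209.7°, sin 209.7°) = (-9.969, 31.17). UZ ⟂ ZT; with |ZT| = 9.3 on the left of UZ, T = Z + 9.3·(0.4955, -0.8686) = (-5.361, 23.09). Then |AT| = |T − A| = 23.71.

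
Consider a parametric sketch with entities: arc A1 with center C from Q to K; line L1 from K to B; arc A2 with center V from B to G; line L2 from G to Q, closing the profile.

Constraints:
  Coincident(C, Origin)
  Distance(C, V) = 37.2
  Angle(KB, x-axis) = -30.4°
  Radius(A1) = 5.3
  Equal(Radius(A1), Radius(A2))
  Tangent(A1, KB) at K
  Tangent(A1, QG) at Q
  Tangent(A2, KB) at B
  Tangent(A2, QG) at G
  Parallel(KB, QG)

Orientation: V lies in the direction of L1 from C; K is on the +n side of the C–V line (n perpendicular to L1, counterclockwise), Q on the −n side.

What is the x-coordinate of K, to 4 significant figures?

2.682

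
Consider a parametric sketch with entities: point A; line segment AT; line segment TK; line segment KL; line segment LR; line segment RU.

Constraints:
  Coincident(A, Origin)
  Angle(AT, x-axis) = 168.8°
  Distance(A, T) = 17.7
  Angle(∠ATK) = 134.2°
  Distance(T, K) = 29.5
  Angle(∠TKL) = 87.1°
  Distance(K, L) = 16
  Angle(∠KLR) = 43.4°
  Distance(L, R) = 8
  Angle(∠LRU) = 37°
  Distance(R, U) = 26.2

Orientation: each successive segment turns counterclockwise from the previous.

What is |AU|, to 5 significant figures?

61.481

A is at the origin; AT runs at 168.8° with length 17.7, so T = (-17.363, 3.4379). ∠ATK = 134.2° gives TK at -145.40° from the x-axis; with |TK| = 29.5, K = (-41.645, -13.313). ∠TKL = 87.1° gives KL at -52.500° from the x-axis; with |KL| = 16.0, L = (-31.905, -26.007). ∠KLR = 43.4° gives LR at 84.100° from the x-axis; with |LR| = 8.0, R = (-31.083, -18.049). ∠LRU = 37.0° gives RU at -132.90° from the x-axis; with |RU| = 26.2, U = (-48.918, -37.242). Then |AU| = |U − A| = 61.481.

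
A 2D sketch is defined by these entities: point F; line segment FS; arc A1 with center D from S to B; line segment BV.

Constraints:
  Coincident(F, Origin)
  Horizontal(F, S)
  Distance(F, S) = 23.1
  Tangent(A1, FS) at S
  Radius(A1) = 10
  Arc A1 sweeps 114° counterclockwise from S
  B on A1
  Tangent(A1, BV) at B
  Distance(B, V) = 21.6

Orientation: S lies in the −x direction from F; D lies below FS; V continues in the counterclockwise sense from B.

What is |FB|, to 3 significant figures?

35.2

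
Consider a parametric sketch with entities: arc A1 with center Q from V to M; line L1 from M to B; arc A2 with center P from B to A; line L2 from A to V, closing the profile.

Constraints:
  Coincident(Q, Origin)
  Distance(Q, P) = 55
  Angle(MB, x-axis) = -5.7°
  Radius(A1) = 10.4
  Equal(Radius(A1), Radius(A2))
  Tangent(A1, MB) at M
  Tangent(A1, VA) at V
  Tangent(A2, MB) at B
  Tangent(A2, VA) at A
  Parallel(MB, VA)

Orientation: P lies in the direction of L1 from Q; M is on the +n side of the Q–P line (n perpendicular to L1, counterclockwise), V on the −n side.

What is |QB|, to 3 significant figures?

56.0

Tangency of A1 to both parallel lines with radius 10.4 puts M and V at Q ± 10.4·n: M = (1.03, 10.3), V = (-1.03, -10.3). Equal radii place B and A the same way about P: B = P + 10.4·n = (55.8, 4.89), A = P − 10.4·n = (53.7, -15.8). Then |QB| = |B − Q| = 56.0.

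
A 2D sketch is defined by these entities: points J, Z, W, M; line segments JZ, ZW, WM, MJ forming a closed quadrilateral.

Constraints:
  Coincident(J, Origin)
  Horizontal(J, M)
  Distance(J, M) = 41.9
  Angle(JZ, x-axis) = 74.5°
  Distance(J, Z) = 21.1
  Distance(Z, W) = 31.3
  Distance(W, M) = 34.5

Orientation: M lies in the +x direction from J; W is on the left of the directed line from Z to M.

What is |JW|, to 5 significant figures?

47.786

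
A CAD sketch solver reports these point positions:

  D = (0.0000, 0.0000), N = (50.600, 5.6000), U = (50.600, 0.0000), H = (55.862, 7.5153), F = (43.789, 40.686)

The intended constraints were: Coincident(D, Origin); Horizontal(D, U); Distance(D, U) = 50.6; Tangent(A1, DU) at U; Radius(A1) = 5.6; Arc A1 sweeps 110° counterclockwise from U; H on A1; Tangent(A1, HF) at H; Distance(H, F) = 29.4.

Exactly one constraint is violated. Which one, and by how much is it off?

Distance(H, F) = 29.4 — off by 5.90.

D = (0.00, 0.00) ✓; D.y = 0.00, U.y = 0.00 ✓; |DU| = 50.60 ✓; ∠(NU, UD) = 90.00° ✓; |NU| = 5.600 ✓; bearing(N→H) − bearing(N→U) = 110.0° ✓; |NH| = 5.600 ✓; ∠(NH, HF) = 90.00° ✓; |HF| = 35.30 ✗.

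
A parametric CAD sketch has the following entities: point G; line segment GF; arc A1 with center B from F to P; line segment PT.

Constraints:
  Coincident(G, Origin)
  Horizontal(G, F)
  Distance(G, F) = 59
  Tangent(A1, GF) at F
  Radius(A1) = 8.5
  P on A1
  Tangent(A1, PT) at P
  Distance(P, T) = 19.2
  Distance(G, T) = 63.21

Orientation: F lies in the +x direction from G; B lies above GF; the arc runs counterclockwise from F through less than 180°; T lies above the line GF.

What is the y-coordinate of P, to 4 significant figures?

13.01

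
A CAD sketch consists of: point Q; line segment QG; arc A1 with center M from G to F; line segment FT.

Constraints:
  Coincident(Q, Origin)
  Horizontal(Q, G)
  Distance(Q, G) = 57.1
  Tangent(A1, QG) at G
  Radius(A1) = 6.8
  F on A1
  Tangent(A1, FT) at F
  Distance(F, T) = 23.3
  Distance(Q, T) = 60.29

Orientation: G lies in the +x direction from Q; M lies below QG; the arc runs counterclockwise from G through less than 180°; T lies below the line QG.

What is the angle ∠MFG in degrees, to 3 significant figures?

42.9°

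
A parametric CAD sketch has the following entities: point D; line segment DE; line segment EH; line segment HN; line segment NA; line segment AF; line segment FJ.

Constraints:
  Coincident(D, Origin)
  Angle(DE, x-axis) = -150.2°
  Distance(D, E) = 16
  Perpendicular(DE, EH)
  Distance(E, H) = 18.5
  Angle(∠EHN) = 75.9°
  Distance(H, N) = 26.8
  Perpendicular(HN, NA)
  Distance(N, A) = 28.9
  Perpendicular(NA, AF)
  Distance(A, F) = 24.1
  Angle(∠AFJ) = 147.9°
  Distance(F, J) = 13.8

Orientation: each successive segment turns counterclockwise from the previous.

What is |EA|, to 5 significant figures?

24.840

D is at the origin; DE runs at -150.2° with length 16.0, so E = (-13.884, -7.9516). The perpendicularity gives EH at right angles to DE, so EH runs at -60.200°; with |EH| = 18.5, H = (-4.6902, -24.005). ∠EHN = 75.9° gives HN at 43.900° from the x-axis; with |HN| = 26.8, N = (14.621, -5.4221). The perpendicularity gives NA at right angles to HN, so NA runs at 133.90°; with |NA| = 28.9, A = (-5.4188, 15.402). Then |EA| = |A − E| = 24.840.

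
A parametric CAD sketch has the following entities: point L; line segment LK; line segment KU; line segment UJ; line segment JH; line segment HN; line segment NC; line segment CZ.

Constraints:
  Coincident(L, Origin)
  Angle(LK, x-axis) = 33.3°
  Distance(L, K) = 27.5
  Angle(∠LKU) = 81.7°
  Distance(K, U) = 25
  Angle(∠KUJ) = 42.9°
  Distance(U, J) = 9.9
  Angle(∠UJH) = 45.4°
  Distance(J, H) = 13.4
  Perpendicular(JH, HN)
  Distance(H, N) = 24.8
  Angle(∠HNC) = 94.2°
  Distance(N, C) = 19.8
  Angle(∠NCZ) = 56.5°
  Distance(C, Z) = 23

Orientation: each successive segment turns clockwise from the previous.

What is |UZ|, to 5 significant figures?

2.2147

L is at the origin; LK runs at 33.3° with length 27.5, so K = (22.985, 15.098). ∠LKU = 81.7° gives KU at -65.000° from the x-axis; with |KU| = 25.0, U = (33.550, -7.5596). ∠KUJ = 42.9° gives UJ at 157.90° from the x-axis; with |UJ| = 9.9, J = (24.378, -3.8349). ∠UJH = 45.4° gives JH at 23.300° from the x-axis; with |JH| = 13.4, H = (36.685, 1.4654). The perpendicularity gives HN at right angles to JH, so HN runs at -66.700°; with |HN| = 24.8, N = (46.494, -21.312). ∠HNC = 94.2° gives NC at -152.50° from the x-axis; with |NC| = 19.8, C = (28.931, -30.455). ∠NCZ = 56.5° gives CZ at 84.000° from the x-axis; with |CZ| = 23.0, Z = (31.336, -7.5807). Then |UZ| = |Z − U| = 2.2147.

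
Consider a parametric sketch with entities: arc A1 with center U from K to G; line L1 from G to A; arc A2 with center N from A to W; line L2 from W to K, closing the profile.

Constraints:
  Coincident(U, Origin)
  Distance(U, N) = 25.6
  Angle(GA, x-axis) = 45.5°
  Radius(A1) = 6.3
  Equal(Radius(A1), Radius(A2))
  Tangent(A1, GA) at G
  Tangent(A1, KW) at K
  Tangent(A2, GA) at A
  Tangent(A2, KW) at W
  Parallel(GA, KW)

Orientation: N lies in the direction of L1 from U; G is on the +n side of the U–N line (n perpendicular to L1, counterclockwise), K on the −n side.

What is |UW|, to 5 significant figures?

26.364

Tangency of A1 to both parallel lines with radius 6.3 puts G and K at U ± 6.3·n: G = (-4.4935, 4.4157), K = (4.4935, -4.4157). Equal radii place A and W the same way about N: A = N + 6.3·n = (13.450, 22.675), W = N − 6.3·n = (22.437, 13.843). Then |UW| = |W − U| = 26.364.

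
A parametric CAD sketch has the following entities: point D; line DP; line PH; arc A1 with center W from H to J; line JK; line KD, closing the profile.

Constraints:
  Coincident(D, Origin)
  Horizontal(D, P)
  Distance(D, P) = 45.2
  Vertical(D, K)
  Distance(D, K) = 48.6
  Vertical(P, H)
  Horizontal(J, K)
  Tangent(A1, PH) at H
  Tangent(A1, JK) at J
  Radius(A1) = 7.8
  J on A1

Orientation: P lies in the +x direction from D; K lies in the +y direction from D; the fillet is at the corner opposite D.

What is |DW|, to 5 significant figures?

55.348

D is at the origin; DP is horizontal with |DP| = 45.2 and P on the +x side, so P = (45.200, 0.0000). DK is vertical with |DK| = 48.6 and K on the +y side, so K = (0.0000, 48.600). The virtual corner opposite D is at (45.200, 48.600). Tangency of A1 to PH means the radius WH is perpendicular to PH and the tangent condition forces WJ to be normal to JK, with radius 7.8, so the center W sits 7.8 in from both sides at W = (37.400, 40.800). Then |DW| = |W − D| = 55.348.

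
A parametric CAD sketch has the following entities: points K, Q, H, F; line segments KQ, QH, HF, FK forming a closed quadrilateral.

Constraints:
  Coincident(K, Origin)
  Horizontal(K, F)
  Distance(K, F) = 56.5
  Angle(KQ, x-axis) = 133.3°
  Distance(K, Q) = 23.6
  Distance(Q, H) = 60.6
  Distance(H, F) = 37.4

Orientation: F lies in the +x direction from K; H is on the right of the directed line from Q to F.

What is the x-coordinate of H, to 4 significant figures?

28.04

K is at the origin; KF is horizontal with |KF| = 56.5 and F in +x, so F = (56.5, 0). KQ runs at 133.3° with |KQ| = 23.6, so Q = (-16.19, 17.18). H is determined by |QH| = 60.6 and |HF| = 37.4 together: it lies at the intersection of circle(Q, 60.6) and circle(F, 37.4). With |QF| = 74.69, the foot of the radical line on QF is 52.56 from Q and the perpendicular offset is √(60.6² − 52.56²) = 30.16. Taking the right-of-QF solution: H = (28.04, -24.26).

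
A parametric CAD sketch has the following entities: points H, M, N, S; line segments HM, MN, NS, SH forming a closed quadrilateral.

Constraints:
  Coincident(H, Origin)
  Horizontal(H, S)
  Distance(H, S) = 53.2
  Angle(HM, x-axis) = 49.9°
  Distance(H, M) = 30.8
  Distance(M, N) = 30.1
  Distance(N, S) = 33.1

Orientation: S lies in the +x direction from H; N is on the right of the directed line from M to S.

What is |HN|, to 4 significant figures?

21.75

Checks: |MN| = 30.10 ✓; |NS| = 33.10 ✓.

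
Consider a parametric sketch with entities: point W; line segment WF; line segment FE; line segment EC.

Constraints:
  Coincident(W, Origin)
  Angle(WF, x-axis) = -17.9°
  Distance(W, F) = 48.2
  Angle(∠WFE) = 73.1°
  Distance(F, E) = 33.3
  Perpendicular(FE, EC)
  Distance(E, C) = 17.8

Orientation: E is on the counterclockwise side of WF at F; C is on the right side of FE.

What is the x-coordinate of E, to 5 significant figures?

46.448

W is at the origin; WF runs at -17.9° with length 48.2, so F = 48.2·(cos -17.9°, sin -17.9°) = (45.867, -14.815). ∠WFE = 73.1°, so FE runs at -17.9° + (180° − 73.1°) = 89.000° from the x-axis; with |FE| = 33.3, E = F + 33.3·(cos 89.000°, sin 89.000°) = (46.448, 18.480). So E.x = 46.448.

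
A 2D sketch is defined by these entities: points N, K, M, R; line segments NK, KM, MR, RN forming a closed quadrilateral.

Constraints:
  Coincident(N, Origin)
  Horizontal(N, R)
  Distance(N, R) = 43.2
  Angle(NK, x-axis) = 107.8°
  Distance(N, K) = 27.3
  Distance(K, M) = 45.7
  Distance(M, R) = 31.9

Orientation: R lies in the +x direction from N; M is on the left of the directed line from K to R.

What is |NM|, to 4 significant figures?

48.50

Checks: |KM| = 45.70 ✓; |MR| = 31.90 ✓.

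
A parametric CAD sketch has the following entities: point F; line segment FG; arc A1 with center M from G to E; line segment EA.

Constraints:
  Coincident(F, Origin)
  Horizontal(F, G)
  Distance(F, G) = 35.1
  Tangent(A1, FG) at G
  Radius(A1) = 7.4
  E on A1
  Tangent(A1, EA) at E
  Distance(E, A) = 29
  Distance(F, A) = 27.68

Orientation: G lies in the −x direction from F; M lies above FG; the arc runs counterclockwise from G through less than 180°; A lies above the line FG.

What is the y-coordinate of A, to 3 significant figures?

25.3

Checks: ∠(MG, GF) = 90.00° ✓; |MG| = 7.400 ✓; |ME| = 7.400 ✓; ∠(ME, EA) = 90.00° ✓; |EA| = 29.00 ✓; |FA| = 27.68 ✓.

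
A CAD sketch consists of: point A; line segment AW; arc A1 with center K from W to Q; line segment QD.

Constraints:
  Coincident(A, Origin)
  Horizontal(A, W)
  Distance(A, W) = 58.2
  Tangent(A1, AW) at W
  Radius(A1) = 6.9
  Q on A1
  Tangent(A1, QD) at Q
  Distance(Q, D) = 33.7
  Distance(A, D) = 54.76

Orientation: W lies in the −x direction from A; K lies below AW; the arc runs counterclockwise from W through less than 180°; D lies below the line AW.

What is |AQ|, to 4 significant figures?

64.37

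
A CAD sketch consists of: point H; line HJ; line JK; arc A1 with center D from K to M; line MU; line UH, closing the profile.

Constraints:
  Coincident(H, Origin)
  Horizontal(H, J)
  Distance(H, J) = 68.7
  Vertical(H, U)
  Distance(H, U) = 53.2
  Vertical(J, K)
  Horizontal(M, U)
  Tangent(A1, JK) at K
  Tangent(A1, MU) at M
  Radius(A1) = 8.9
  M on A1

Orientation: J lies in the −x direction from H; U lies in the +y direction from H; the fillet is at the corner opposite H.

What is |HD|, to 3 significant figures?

74.4

H and U share the same x with |HU| = 53.2 and U on the +y side, so U = (0.00, 53.2). The virtual corner opposite H is at (-68.7, 53.2). A1 meets JK tangentially, so DK is at right angles to JK and A1 meets MU tangentially, so DM is at right angles to MU, with radius 8.9, so the center D sits 8.9 in from both sides at D = (-59.8, 44.3). Then |HD| = |D − H| = 74.4.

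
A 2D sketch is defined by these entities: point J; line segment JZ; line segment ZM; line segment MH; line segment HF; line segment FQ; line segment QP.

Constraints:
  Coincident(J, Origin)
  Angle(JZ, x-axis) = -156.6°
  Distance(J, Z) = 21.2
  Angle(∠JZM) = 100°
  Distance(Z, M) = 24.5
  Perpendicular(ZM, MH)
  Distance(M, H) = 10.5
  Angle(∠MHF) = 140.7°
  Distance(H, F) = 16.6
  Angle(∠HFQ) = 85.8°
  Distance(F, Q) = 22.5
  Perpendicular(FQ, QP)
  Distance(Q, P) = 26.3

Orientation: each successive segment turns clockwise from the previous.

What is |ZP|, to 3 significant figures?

19.4

∠HFQ = 85.8° gives FQ at -100° from the x-axis; with |FQ| = 22.5, Q = (-11.6, -6.04). The perpendicularity gives QP at right angles to FQ, so QP runs at 170°; with |QP| = 26.3, P = (-37.5, -1.43). Then |ZP| = |P − Z| = 19.4.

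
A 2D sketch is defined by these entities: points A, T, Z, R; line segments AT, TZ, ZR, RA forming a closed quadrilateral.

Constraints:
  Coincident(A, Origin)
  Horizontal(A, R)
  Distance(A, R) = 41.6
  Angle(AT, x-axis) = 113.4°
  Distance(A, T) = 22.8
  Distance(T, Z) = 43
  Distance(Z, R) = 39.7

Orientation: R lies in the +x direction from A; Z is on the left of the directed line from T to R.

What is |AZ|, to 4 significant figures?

48.71

Checks: |TZ| = 43.00 ✓; |ZR| = 39.70 ✓.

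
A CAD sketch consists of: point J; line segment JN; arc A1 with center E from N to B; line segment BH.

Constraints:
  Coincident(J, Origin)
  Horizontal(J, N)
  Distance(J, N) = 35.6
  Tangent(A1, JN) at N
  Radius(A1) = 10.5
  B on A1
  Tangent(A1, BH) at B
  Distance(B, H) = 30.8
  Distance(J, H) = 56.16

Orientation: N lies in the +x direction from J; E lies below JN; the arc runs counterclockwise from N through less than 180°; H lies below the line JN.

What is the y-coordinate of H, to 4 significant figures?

-43.04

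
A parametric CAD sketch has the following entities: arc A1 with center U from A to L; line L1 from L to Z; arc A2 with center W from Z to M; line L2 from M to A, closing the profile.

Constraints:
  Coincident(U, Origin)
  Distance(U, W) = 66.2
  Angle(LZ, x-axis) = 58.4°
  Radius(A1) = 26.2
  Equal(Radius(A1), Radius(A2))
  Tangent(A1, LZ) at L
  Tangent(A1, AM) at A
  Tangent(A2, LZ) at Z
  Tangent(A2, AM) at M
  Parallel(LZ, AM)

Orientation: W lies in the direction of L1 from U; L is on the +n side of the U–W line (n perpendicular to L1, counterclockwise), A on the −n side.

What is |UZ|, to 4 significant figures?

71.20

The slot axis is L1's direction at 58.4°, so u = (cos 58.4°, sin 58.4°) = (0.5240, 0.8517) and n = (−sin 58.4°, cos 58.4°) = (-0.8517, 0.5240). U is at the origin and W lies 66.2 along u from U, so W = 66.2·u = (34.69, 56.38). Tangency of A1 to both parallel lines with radius 26.2 puts L and A at U ± 26.2·n: L = (-22.32, 13.73), A = (22.32, -13.73). Equal radii place Z and M the same way about W: Z = W + 26.2·n = (12.37, 70.11), M = W − 26.2·n = (57.00, 42.66). Then |UZ| = |Z − U| = 71.20.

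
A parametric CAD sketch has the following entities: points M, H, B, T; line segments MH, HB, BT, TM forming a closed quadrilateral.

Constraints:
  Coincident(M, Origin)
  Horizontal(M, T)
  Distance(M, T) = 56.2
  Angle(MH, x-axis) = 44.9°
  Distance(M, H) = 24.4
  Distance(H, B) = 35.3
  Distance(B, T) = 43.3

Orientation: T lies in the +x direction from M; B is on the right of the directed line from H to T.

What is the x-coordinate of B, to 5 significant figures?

16.853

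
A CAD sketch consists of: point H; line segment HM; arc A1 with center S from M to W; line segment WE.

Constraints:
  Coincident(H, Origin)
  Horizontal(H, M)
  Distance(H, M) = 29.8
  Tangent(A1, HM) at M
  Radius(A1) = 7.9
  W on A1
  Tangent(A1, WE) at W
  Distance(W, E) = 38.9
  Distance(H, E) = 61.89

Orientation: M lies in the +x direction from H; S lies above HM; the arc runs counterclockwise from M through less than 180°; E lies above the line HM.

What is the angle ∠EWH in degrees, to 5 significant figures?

106.54°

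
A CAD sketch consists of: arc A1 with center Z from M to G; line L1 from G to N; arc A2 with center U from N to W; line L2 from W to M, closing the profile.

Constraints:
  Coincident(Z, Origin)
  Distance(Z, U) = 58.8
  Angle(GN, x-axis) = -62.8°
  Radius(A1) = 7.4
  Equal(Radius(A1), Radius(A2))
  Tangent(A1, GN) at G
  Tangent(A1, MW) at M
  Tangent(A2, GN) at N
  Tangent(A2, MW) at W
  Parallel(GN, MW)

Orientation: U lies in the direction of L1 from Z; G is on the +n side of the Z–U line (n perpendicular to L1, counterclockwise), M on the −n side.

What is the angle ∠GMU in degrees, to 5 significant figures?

82.827°

The slot axis is L1's direction at -62.8°, so u = (cos -62.8°, sin -62.8°) = (0.45710, -0.88942) and n = (−sin -62.8°, cos -62.8°) = (0.88942, 0.45710). Z is at the origin and U lies 58.8 along u from Z, so U = 58.8·u = (26.877, -52.298). Tangency of A1 to both parallel lines with radius 7.4 puts G and M at Z ± 7.4·n: G = (6.5817, 3.3825), M = (-6.5817, -3.3825). Then cos ∠GMU = MG·MU / (|MG||MU|), giving 82.827°.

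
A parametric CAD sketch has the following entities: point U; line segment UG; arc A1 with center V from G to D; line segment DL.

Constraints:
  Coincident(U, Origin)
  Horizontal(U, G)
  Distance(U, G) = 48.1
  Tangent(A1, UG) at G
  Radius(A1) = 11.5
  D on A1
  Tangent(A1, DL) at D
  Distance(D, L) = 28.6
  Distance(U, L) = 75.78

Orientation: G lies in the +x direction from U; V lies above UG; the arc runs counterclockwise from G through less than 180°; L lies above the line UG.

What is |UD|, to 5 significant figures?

59.821

U is at the origin; U and G share the same y with |UG| = 48.1 and G on the +x side, so G = (48.100, 0.0000). The tangent condition forces VG to be normal to UG, so V = G + (0, 11.5) = (48.100, 11.500). Since VD ⟂ DL (tangency), |VL| = √(11.5² + 28.6²) = 30.825 regardless of where D sits on A1. So L lies on both circle(U, 75.78) and circle(V, 30.825); the above-UG intersection is L = (66.597, 36.159). D is the foot of the tangent from L: D = (59.210, 8.5298).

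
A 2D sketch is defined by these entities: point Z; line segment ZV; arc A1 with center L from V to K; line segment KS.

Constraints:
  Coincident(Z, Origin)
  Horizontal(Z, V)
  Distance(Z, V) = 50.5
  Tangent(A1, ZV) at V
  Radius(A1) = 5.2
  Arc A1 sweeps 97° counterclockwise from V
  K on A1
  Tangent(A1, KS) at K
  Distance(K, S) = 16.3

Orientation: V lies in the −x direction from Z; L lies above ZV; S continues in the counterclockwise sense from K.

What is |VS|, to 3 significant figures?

22.2

On A1, V sits at bearing -90° from L; a 97° counterclockwise sweep puts K at bearing 7°, so K = L + 5.2·(cos 7°, sin 7°) = (-45.3, 5.83). A1 meets KS tangentially, so LK is at right angles to KS, so KS runs along (−sin 7°, cos 7°); with |KS| = 16.3, S = (-47.3, 22.0). Then |VS| = |S − V| = 22.2.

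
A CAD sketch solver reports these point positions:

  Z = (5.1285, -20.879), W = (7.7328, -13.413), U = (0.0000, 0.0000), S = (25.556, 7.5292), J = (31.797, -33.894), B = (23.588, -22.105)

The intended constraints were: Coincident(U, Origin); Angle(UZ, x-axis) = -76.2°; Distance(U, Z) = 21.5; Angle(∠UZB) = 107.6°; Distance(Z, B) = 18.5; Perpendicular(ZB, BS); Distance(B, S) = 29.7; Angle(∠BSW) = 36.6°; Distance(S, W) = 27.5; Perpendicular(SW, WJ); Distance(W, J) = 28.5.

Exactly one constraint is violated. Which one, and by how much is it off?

Distance(W, J) = 28.5 — off by 3.10.

U = (0.00, 0.00) ✓; UZ at -76.20° ✓; |UZ| = 21.50 ✓; ∠UZB = 107.6° ✓; |ZB| = 18.50 ✓; ∠(ZB, BS) = 90.00° ✓; |BS| = 29.70 ✓; ∠BSW = 36.60° ✓; |SW| = 27.50 ✓; ∠(SW, WJ) = 90.00° ✓; |WJ| = 31.60 ✗.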